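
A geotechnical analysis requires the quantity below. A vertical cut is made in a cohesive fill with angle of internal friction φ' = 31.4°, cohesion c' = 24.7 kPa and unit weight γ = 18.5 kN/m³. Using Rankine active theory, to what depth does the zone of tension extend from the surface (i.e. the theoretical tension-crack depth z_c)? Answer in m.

K_a = tan²(45° − 31.4°/2) = 0.3149; √K_a = 0.5612.
The active pressure is zero where K_a γ z = 2c√K_a, so z_c = 2c/(γ√K_a) = 2×24.7/(18.5×0.5612) = 4.758 m.

4.76 m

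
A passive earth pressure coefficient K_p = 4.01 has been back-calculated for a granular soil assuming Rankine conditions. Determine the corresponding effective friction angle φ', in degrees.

36.9°

K_p = (1+sin φ)/(1−sin φ) ⇒ sin φ = (K_p − 1)/(K_p + 1) = 0.6008.
φ = arcsin(0.6008) = 36.93°.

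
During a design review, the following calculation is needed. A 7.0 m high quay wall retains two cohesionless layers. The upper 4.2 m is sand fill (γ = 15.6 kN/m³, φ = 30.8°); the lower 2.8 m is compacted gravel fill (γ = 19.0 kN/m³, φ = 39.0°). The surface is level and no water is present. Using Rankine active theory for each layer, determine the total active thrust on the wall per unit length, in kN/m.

103 kN/m

K_a1 = tan²(45°−30.8°/2) = 0.3227; K_a2 = tan²(45°−39.0°/2) = 0.2275.
Layer 1: σ at base = K_a1 γ₁ h₁ = 21.14 kPa; P₁ = ½×21.14×4.2 = 44.40.
Layer 2: σ_v at top = γ₁h₁ = 65.52; σ_h top = K_a2×65.52 = 14.91; σ_h base = K_a2×(65.52+19.0×2.8) = 27.01.
P₂ = ½(14.91+27.01)×2.8 = 58.68. Total P_a = 44.40+58.68 = 103.1 kN/m.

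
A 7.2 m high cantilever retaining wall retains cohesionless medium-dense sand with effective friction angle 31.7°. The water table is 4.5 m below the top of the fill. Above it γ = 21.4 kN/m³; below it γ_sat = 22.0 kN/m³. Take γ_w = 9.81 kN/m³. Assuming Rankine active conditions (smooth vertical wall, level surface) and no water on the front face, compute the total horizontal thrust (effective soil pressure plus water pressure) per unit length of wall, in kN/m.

198 kN/m

K_a = tan²(45° − φ/2) = 0.3111.
γ' = 22.0 − 9.81 = 12.19 kN/m³. Depth below WT = 2.7 m.
σ'_h at WT = K_a γ d_w = 29.96 kPa; at base = 29.96 + K_a γ' × 2.7 = 40.19 kPa.
P₁ (0–4.5 m) = ½×29.96×4.5 = 67.40. P₂ (4.5–7.2 m) = ½(29.96+40.19)×2.7 = 94.70.
P_w = ½ γ_w h₂² = 0.5×9.81×2.7² = 35.76. Total = 67.40+94.70+35.76 = 197.9 kN/m.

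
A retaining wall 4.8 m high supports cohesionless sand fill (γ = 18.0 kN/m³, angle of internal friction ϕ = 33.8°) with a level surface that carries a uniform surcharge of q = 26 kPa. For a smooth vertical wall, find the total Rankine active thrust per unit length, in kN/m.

94.7 kN/m

K_a = tan²(45° − φ/2) = 0.2851.
Soil triangle: ½ K_a γ H² = 0.5×0.2851×18.0×4.8² = 59.12 kN/m.
Surcharge rectangle: K_a q H = 0.2851×26×4.8 = 35.58 kN/m.
Total = 59.12 + 35.58 = 94.70 kN/m.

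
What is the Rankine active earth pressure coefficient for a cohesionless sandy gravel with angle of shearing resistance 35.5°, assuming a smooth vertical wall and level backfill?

K_a = (1 − sin φ)/(1 + sin φ) = (1 − sin 35.5°)/(1 + sin 35.5°) = 0.2653.

0.265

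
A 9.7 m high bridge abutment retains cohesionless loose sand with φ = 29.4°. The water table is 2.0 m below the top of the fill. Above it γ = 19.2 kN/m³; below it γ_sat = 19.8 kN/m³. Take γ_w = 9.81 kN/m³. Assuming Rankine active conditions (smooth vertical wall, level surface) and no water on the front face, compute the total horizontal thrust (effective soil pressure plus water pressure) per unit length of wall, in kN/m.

K_a = tan²(45° − φ/2) = 0.3415.
γ' = 19.8 − 9.81 = 9.990 kN/m³. Depth below WT = 7.7 m.
σ'_h at WT = K_a γ d_w = 13.11 kPa; at base = 13.11 + K_a γ' × 7.7 = 39.38 kPa.
P₁ (0–2.0 m) = ½×13.11×2.0 = 13.11. P₂ (2.0–9.7 m) = ½(13.11+39.38)×7.7 = 202.1.
P_w = ½ γ_w h₂² = 0.5×9.81×7.7² = 290.8. Total = 13.11+202.1+290.8 = 506.0 kN/m.

506 kN/m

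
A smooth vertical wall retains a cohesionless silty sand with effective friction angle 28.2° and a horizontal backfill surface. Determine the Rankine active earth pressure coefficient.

K_a = tan²(45° − φ/2) = tan²(30.90°) = 0.3582.

0.358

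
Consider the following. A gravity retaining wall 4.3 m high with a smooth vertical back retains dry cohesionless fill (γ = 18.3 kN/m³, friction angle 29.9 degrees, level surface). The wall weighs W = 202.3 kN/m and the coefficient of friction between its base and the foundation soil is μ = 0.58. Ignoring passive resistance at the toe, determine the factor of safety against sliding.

K_a = tan²(45° − 29.9°/2) = 0.3347.
P_a = ½K_aγH² = 0.5×0.3347×18.3×4.3² = 56.62 kN/m, acting at H/3 = 1.433 m above the base.
FS_sliding = μW / P_a = 0.58×202.3 / 56.62 = 2.072.

2.07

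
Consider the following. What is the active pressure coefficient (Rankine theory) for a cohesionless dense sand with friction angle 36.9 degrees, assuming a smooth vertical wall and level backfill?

0.250

K_a = (1 − sin φ)/(1 + sin φ) = (1 − sin 36.9°)/(1 + sin 36.9°) = 0.2497.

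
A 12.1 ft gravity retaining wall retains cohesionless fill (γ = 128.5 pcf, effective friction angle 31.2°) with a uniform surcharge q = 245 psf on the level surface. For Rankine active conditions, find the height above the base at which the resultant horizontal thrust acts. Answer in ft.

4.52 ft

K_a = 0.3175.
Triangular part P₁ = ½K_aγH² = 2987 at H/3 = 4.033 ft; rectangular part P₂ = K_a q H = 941.2 at H/2 = 6.050 ft.
ȳ = (P₁·4.033 + P₂·6.050)/(P₁+P₂) = 4.517 ft.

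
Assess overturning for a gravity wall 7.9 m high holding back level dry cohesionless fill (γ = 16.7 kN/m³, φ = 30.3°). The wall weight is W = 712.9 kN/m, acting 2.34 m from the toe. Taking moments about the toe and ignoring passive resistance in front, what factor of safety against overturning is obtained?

3.69

K_a = tan²(45° − 30.3°/2) = 0.3293.
P_a = ½K_aγH² = 0.5×0.3293×16.7×7.9² = 171.6 kN/m, acting at H/3 = 2.633 m above the base.
Overturning moment M_o = P_a × H/3 = 171.6 × 2.633 = 451.9.
Resisting moment M_r = W × 2.34 = 712.9 × 2.34 = 1668.
FS_overturning = M_r/M_o = 1668/451.9 = 3.691.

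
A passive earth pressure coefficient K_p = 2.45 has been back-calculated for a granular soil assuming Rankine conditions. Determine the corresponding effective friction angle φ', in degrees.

K_p = (1+sin φ)/(1−sin φ) ⇒ sin φ = (K_p − 1)/(K_p + 1) = 0.4203.
φ = arcsin(0.4203) = 24.85°.

24.9°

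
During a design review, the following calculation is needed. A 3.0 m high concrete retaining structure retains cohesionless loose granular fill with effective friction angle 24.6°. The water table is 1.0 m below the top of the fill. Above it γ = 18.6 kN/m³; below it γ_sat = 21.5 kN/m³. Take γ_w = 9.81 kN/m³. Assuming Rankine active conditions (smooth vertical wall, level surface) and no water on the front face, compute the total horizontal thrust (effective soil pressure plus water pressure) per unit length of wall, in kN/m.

48.4 kN/m

K_a = tan²(45° − φ/2) = 0.4121.
γ' = 21.5 − 9.81 = 11.69 kN/m³. Depth below WT = 2.0 m.
σ'_h at WT = K_a γ d_w = 7.666 kPa; at base = 7.666 + K_a γ' × 2.0 = 17.30 kPa.
P₁ (0–1.0 m) = ½×7.666×1.0 = 3.833. P₂ (1.0–3.0 m) = ½(7.666+17.30)×2.0 = 24.97.
P_w = ½ γ_w h₂² = 0.5×9.81×2.0² = 19.62. Total = 3.833+24.97+19.62 = 48.42 kN/m.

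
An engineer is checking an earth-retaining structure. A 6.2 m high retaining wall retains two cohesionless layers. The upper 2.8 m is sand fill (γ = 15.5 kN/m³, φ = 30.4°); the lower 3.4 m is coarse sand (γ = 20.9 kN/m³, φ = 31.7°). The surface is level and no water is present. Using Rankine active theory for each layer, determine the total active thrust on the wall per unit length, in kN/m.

103 kN/m

K_a1 = tan²(45°−30.4°/2) = 0.3280; K_a2 = tan²(45°−31.7°/2) = 0.3111.
Layer 1: σ at base = K_a1 γ₁ h₁ = 14.23 kPa; P₁ = ½×14.23×2.8 = 19.93.
Layer 2: σ_v at top = γ₁h₁ = 43.40; σ_h top = K_a2×43.40 = 13.50; σ_h base = K_a2×(43.40+20.9×3.4) = 35.61.
P₂ = ½(13.50+35.61)×3.4 = 83.48. Total P_a = 19.93+83.48 = 103.4 kN/m.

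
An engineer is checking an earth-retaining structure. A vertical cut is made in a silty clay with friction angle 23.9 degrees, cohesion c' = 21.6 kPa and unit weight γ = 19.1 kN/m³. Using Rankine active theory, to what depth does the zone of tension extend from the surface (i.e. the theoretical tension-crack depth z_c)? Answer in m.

3.48 m

K_a = tan²(45° − 23.9°/2) = 0.4233; √K_a = 0.6506.
The active pressure is zero where K_a γ z = 2c√K_a, so z_c = 2c/(γ√K_a) = 2×21.6/(19.1×0.6506) = 3.476 m.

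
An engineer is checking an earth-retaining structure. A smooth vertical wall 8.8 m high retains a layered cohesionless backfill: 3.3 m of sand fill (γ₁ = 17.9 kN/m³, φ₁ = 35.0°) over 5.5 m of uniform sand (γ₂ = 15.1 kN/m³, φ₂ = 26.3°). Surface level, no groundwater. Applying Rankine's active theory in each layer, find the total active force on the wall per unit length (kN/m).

K_a1 = tan²(45°−35.0°/2) = 0.2710; K_a2 = tan²(45°−26.3°/2) = 0.3859.
Layer 1: σ at base = K_a1 γ₁ h₁ = 16.01 kPa; P₁ = ½×16.01×3.3 = 26.41.
Layer 2: σ_v at top = γ₁h₁ = 59.07; σ_h top = K_a2×59.07 = 22.80; σ_h base = K_a2×(59.07+15.1×5.5) = 54.85.
P₂ = ½(22.80+54.85)×5.5 = 213.5. Total P_a = 26.41+213.5 = 239.9 kN/m.

240 kN/m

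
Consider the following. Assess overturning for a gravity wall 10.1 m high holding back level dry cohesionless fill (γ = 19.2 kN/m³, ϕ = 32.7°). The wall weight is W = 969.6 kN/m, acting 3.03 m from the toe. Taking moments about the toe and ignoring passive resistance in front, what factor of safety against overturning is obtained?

K_a = tan²(45° − 32.7°/2) = 0.2985.
P_a = ½K_aγH² = 0.5×0.2985×19.2×10.1² = 292.3 kN/m, acting at H/3 = 3.367 m above the base.
Overturning moment M_o = P_a × H/3 = 292.3 × 3.367 = 984.1.
Resisting moment M_r = W × 3.03 = 969.6 × 3.03 = 2938.
FS_overturning = M_r/M_o = 2938/984.1 = 2.985.

2.99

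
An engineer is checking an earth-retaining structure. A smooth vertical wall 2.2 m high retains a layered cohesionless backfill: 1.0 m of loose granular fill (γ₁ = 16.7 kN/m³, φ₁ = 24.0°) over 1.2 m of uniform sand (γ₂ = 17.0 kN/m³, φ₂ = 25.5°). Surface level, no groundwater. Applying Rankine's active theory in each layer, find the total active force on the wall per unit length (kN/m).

16.4 kN/m

K_a1 = tan²(45°−24.0°/2) = 0.4217; K_a2 = tan²(45°−25.5°/2) = 0.3981.
Layer 1: σ at base = K_a1 γ₁ h₁ = 7.043 kPa; P₁ = ½×7.043×1.0 = 3.521.
Layer 2: σ_v at top = γ₁h₁ = 16.70; σ_h top = K_a2×16.70 = 6.648; σ_h base = K_a2×(16.70+17.0×1.2) = 14.77.
P₂ = ½(6.648+14.77)×1.2 = 12.85. Total P_a = 3.521+12.85 = 16.37 kN/m.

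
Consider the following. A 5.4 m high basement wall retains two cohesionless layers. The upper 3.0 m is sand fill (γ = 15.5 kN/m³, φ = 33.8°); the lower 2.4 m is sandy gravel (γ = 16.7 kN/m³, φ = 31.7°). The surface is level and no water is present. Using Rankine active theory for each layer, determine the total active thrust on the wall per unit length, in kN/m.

K_a1 = tan²(45°−33.8°/2) = 0.2851; K_a2 = tan²(45°−31.7°/2) = 0.3111.
Layer 1: σ at base = K_a1 γ₁ h₁ = 13.26 kPa; P₁ = ½×13.26×3.0 = 19.89.
Layer 2: σ_v at top = γ₁h₁ = 46.50; σ_h top = K_a2×46.50 = 14.46; σ_h base = K_a2×(46.50+16.7×2.4) = 26.93.
P₂ = ½(14.46+26.93)×2.4 = 49.68. Total P_a = 19.89+49.68 = 69.56 kN/m.

69.6 kN/m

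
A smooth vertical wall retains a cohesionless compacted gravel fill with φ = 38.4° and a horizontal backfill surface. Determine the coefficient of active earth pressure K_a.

0.234

K_a = (1 − sin φ)/(1 + sin φ) = (1 − sin 38.4°)/(1 + sin 38.4°) = 0.2337.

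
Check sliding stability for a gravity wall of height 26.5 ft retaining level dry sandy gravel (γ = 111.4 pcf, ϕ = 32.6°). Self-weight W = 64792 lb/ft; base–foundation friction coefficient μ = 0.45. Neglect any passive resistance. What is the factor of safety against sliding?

K_a = tan²(45° − 32.6°/2) = 0.2997.
P_a = ½K_aγH² = 0.5×0.2997×111.4×26.5² = 11720 lb/ft, acting at H/3 = 8.833 ft above the base.
FS_sliding = μW / P_a = 0.45×64792 / 11720 = 2.487.

2.49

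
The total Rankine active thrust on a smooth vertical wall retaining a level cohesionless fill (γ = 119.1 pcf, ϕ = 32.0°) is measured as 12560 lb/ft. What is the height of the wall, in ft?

26.2 ft

K_a = 0.3073. P_a = ½ K_a γ H² ⇒ H = √(2P_a/(K_a γ)).
H = √(2×12560/(0.3073×119.1)) = 26.20 ft.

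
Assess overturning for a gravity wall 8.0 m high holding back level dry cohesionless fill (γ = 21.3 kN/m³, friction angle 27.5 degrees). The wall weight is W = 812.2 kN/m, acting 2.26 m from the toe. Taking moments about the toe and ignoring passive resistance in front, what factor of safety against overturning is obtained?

K_a = tan²(45° − 27.5°/2) = 0.3682.
P_a = ½K_aγH² = 0.5×0.3682×21.3×8.0² = 251.0 kN/m, acting at H/3 = 2.667 m above the base.
Overturning moment M_o = P_a × H/3 = 251.0 × 2.667 = 669.3.
Resisting moment M_r = W × 2.26 = 812.2 × 2.26 = 1836.
FS_overturning = M_r/M_o = 1836/669.3 = 2.743.

2.74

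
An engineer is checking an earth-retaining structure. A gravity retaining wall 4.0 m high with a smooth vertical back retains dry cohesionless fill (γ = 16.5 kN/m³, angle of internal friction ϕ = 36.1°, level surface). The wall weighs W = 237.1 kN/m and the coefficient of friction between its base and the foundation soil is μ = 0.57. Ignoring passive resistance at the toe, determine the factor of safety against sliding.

K_a = tan²(45° − 36.1°/2) = 0.2585.
P_a = ½K_aγH² = 0.5×0.2585×16.5×4.0² = 34.12 kN/m, acting at H/3 = 1.333 m above the base.
FS_sliding = μW / P_a = 0.57×237.1 / 34.12 = 3.961.

3.96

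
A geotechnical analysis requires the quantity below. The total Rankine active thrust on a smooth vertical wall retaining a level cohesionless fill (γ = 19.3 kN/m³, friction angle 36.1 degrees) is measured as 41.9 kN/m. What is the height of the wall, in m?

K_a = 0.2585. P_a = ½ K_a γ H² ⇒ H = √(2P_a/(K_a γ)).
H = √(2×41.9/(0.2585×19.3)) = 4.098 m.

4.10 m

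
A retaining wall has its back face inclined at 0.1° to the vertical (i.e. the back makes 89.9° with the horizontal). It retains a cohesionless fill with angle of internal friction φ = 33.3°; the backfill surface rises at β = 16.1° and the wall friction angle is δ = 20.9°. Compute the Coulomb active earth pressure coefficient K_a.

K_a = sin²(α+φ) / [sin²α · sin(α−δ) · (1 + √{sin(φ+δ)sin(φ−β) / (sin(α−δ)sin(α+β))})²].
With α = 89.9°, φ = 33.3°, δ = 20.9°, β = 16.1°: K_a = 0.3259.

0.326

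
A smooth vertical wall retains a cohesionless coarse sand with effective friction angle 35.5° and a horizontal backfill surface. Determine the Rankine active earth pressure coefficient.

K_a = tan²(45° − φ/2) = tan²(27.25°) = 0.2653.

0.265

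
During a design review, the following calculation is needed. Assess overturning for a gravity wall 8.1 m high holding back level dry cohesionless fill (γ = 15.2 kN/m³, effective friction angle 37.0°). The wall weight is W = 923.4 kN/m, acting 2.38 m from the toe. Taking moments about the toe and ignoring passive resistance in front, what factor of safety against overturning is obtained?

6.57

K_a = tan²(45° − 37.0°/2) = 0.2486.
P_a = ½K_aγH² = 0.5×0.2486×15.2×8.1² = 124.0 kN/m, acting at H/3 = 2.700 m above the base.
Overturning moment M_o = P_a × H/3 = 124.0 × 2.700 = 334.7.
Resisting moment M_r = W × 2.38 = 923.4 × 2.38 = 2198.
FS_overturning = M_r/M_o = 2198/334.7 = 6.567.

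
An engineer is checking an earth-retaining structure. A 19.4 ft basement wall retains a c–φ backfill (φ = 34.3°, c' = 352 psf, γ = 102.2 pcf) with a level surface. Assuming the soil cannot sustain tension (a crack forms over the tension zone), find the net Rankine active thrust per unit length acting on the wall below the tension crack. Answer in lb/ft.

K_a = 0.2792; √K_a = 0.5284.
Tension-crack depth z_c = 2c/(γ√K_a) = 2×352/(102.2×0.5284) = 13.04 ft.
σ_a at base = K_a γ H − 2c√K_a = 0.2792×102.2×19.4 − 2×352×0.5284 = 181.5 psf.
P_a = ½ × 181.5 × (H − z_c) = 0.5×181.5×6.362 = 577.5 lb/ft.

577 lb/ft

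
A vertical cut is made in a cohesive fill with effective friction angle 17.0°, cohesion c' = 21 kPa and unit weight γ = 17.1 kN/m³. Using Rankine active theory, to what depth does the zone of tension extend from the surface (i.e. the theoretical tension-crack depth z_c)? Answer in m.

3.32 m

K_a = tan²(45° − 17.0°/2) = 0.5475; √K_a = 0.7400.
The active pressure is zero where K_a γ z = 2c√K_a, so z_c = 2c/(γ√K_a) = 2×21/(17.1×0.7400) = 3.319 m.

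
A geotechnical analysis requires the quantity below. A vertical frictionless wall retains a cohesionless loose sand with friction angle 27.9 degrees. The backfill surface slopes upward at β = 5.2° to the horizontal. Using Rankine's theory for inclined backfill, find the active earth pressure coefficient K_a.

K_a = cos β · (cos β − √(cos²β − cos²φ)) / (cos β + √(cos²β − cos²φ)).
cos β = 0.9959, cos φ = 0.8838, √(cos²β − cos²φ) = 0.4591.
K_a = 0.9959 × (0.9959 − 0.4591)/(0.9959 + 0.4591) = 0.3674.

0.367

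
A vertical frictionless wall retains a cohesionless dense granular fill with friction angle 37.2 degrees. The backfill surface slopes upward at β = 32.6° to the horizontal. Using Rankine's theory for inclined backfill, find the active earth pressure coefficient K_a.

0.429

K_a = cos β · (cos β − √(cos²β − cos²φ)) / (cos β + √(cos²β − cos²φ)).
cos β = 0.8425, cos φ = 0.7965, √(cos²β − cos²φ) = 0.2743.
K_a = 0.8425 × (0.8425 − 0.2743)/(0.8425 + 0.2743) = 0.4285.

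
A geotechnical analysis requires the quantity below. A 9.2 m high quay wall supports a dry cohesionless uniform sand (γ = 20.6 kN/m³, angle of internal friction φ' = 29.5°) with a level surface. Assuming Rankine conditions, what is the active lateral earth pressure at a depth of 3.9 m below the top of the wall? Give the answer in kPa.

27.3 kPa

K_a = (1 − sin φ)/(1 + sin φ) = 0.3401.
σ_h = K_a γ z = 0.3401 × 20.6 × 3.9 = 27.32 kPa.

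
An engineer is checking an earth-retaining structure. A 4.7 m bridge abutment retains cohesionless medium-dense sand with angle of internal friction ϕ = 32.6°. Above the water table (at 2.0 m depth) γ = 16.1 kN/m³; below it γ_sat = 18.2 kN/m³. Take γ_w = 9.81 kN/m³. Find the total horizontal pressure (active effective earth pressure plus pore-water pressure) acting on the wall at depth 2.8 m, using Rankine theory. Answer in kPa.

19.5 kPa

K_a = (1 − sin φ)/(1 + sin φ) = 0.2997.
γ' = 18.2 − 9.81 = 8.390 kN/m³.
Effective vertical stress at 2.8 m: σ'_v = 16.1×2.0 + 8.390×0.800 = 38.91 kPa.
σ'_h = K_a σ'_v = 0.2997 × 38.91 = 11.66 kPa; u = γ_w × 0.800 = 7.848 kPa.
Total σ_h = 11.66 + 7.848 = 19.51 kPa.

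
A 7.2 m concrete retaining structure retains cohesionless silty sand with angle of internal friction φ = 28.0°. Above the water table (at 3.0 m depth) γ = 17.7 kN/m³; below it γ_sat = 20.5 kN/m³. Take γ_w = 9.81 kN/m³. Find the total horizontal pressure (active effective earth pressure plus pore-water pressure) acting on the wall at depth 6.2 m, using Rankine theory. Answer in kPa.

62.9 kPa

K_a = (1 − sin φ)/(1 + sin φ) = 0.3610.
γ' = 20.5 − 9.81 = 10.69 kN/m³.
Effective vertical stress at 6.2 m: σ'_v = 17.7×3.0 + 10.69×3.20 = 87.31 kPa.
σ'_h = K_a σ'_v = 0.3610 × 87.31 = 31.52 kPa; u = γ_w × 3.20 = 31.39 kPa.
Total σ_h = 31.52 + 31.39 = 62.91 kPa.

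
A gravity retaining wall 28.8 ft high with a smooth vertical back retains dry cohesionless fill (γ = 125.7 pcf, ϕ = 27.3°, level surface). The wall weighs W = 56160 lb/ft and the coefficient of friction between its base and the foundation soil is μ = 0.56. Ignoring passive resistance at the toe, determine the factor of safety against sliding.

1.63

K_a = tan²(45° − 27.3°/2) = 0.3711.
P_a = ½K_aγH² = 0.5×0.3711×125.7×28.8² = 19350 lb/ft, acting at H/3 = 9.600 ft above the base.
FS_sliding = μW / P_a = 0.56×56160 / 19350 = 1.626.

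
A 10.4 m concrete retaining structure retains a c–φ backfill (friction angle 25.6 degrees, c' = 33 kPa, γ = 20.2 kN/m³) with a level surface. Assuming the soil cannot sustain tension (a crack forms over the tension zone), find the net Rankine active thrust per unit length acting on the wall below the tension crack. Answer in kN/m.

K_a = 0.3966; √K_a = 0.6297.
Tension-crack depth z_c = 2c/(γ√K_a) = 2×33/(20.2×0.6297) = 5.188 m.
σ_a at base = K_a γ H − 2c√K_a = 0.3966×20.2×10.4 − 2×33×0.6297 = 41.75 kPa.
P_a = ½ × 41.75 × (H − z_c) = 0.5×41.75×5.212 = 108.8 kN/m.

109 kN/m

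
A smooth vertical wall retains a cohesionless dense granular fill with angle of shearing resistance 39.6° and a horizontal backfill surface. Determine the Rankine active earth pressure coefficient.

K_a = tan²(45° − φ/2) = tan²(25.20°) = 0.2214.

0.221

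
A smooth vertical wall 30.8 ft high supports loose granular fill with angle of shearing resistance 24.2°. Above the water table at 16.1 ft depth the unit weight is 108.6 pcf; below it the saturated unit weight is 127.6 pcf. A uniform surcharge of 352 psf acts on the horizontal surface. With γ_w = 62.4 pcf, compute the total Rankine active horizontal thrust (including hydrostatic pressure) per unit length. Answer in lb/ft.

K_a = tan²(45° − φ/2) = 0.4185.
γ' = 127.6 − 62.4 = 65.20 pcf. h₂ = H − d_w = 14.7 ft.
σ'_h: at surface K_a·q = 147.3; at WT K_a(q+γd_w) = 879.1; at base K_a(q+γd_w+γ'h₂) = 1280 psf.
P₁ = ½(147.3+879.1)×16.1 = 8262; P₂ = ½(879.1+1280)×14.7 = 15870; P_w = ½γ_w h₂² = 6742.
Total = 8262+15870+6742 = 30880 lb/ft.

30900 lb/ft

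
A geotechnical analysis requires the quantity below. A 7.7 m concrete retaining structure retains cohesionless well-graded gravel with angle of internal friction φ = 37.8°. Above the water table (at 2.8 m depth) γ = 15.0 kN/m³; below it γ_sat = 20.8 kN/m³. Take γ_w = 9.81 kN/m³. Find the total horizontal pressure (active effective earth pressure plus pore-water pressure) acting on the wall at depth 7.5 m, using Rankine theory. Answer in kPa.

K_a = (1 − sin φ)/(1 + sin φ) = 0.2400.
γ' = 20.8 − 9.81 = 10.99 kN/m³.
Effective vertical stress at 7.5 m: σ'_v = 15.0×2.8 + 10.99×4.70 = 93.65 kPa.
σ'_h = K_a σ'_v = 0.2400 × 93.65 = 22.48 kPa; u = γ_w × 4.70 = 46.11 kPa.
Total σ_h = 22.48 + 46.11 = 68.58 kPa.

68.6 kPa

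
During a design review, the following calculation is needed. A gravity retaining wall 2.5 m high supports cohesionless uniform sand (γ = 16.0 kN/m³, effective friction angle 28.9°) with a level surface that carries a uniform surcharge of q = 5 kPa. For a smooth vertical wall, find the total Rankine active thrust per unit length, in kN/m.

21.8 kN/m

K_a = tan²(45° − φ/2) = 0.3484.
Soil triangle: ½ K_a γ H² = 0.5×0.3484×16.0×2.5² = 17.42 kN/m.
Surcharge rectangle: K_a q H = 0.3484×5×2.5 = 4.355 kN/m.
Total = 17.42 + 4.355 = 21.77 kN/m.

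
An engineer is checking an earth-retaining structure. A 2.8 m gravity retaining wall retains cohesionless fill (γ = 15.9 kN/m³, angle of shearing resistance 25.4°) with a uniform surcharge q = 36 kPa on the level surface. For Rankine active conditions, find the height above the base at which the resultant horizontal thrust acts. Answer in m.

1.22 m

K_a = 0.3996.
Triangular part P₁ = ½K_aγH² = 24.91 at H/3 = 0.9333 m; rectangular part P₂ = K_a q H = 40.28 at H/2 = 1.400 m.
ȳ = (P₁·0.9333 + P₂·1.400)/(P₁+P₂) = 1.222 m.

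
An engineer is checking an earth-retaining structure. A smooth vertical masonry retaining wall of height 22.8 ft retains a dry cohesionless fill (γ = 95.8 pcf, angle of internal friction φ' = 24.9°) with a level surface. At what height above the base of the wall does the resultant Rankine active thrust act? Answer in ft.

7.60 ft

K_a = 0.4074.
The pressure distribution is triangular, so the resultant acts at H/3 above the base = 22.8/3 = 7.600 ft.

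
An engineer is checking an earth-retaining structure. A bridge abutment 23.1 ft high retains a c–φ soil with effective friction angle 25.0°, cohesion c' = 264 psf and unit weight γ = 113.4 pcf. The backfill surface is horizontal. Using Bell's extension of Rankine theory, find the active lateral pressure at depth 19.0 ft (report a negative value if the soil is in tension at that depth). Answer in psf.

538 psf

K_a = (1 − sin φ)/(1 + sin φ) = 0.4059.
σ_a = K_a γ z − 2c√K_a = 0.4059×113.4×19.0 − 2×264×0.6371 = 538.1 psf.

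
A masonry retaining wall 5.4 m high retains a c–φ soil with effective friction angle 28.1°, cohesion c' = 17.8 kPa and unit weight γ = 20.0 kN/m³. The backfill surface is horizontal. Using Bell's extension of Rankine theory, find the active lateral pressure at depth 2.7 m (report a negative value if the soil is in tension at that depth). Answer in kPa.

K_a = (1 − sin φ)/(1 + sin φ) = 0.3596.
σ_a = K_a γ z − 2c√K_a = 0.3596×20.0×2.7 − 2×17.8×0.5997 = -1.930 kPa.

-1.93 kPa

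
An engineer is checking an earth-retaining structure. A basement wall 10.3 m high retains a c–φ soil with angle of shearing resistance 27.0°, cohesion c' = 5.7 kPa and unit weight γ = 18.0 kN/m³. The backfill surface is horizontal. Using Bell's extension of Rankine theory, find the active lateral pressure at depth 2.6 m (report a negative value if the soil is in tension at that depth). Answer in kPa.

10.6 kPa

K_a = (1 − sin φ)/(1 + sin φ) = 0.3755.
σ_a = K_a γ z − 2c√K_a = 0.3755×18.0×2.6 − 2×5.7×0.6128 = 10.59 kPa.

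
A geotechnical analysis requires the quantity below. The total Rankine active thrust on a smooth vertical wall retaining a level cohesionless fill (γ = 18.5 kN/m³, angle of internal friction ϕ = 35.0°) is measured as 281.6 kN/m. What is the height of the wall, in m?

K_a = 0.2710. P_a = ½ K_a γ H² ⇒ H = √(2P_a/(K_a γ)).
H = √(2×281.6/(0.2710×18.5)) = 10.60 m.

10.6 m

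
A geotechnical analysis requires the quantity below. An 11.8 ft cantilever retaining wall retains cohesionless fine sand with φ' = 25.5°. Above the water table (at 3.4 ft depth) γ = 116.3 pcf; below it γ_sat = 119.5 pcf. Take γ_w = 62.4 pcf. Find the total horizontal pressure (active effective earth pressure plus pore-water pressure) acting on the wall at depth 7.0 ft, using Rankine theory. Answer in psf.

464 psf

K_a = (1 − sin φ)/(1 + sin φ) = 0.3981.
γ' = 119.5 − 62.4 = 57.10 pcf.
Effective vertical stress at 7.0 ft: σ'_v = 116.3×3.4 + 57.10×3.60 = 601.0 psf.
σ'_h = K_a σ'_v = 0.3981 × 601.0 = 239.3 psf; u = γ_w × 3.60 = 224.6 psf.
Total σ_h = 239.3 + 224.6 = 463.9 psf.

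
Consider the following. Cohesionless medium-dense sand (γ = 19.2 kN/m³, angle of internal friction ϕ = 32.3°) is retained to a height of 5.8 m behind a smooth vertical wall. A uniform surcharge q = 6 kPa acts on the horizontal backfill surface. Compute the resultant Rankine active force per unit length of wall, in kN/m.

K_a = tan²(45° − φ/2) = 0.3035.
Soil triangle: ½ K_a γ H² = 0.5×0.3035×19.2×5.8² = 98.01 kN/m.
Surcharge rectangle: K_a q H = 0.3035×6×5.8 = 10.56 kN/m.
Total = 98.01 + 10.56 = 108.6 kN/m.

109 kN/m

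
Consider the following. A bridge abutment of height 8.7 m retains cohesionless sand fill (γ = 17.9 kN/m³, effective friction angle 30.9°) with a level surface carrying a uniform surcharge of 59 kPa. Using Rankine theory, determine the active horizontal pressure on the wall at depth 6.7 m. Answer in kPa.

K_a = (1 − sin φ)/(1 + sin φ) = 0.3214.
σ_v = γz + q = 17.9 × 6.7 + 59 = 178.9 kPa.
σ_h = K_a σ_v = 0.3214 × 178.9 = 57.51 kPa.

57.5 kPa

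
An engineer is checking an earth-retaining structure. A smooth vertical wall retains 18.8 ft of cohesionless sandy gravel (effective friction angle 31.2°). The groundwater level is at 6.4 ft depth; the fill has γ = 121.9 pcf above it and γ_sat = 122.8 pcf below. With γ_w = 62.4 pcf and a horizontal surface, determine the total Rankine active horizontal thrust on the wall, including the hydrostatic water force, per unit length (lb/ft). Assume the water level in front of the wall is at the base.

K_a = tan²(45° − φ/2) = 0.3175.
γ' = 122.8 − 62.4 = 60.40 pcf. Depth below WT = 12.4 ft.
σ'_h at WT = K_a γ d_w = 247.7 psf; at base = 247.7 + K_a γ' × 12.4 = 485.5 psf.
P₁ (0–6.4 ft) = ½×247.7×6.4 = 792.6. P₂ (6.4–18.8 ft) = ½(247.7+485.5)×12.4 = 4546.
P_w = ½ γ_w h₂² = 0.5×62.4×12.4² = 4797. Total = 792.6+4546+4797 = 10140 lb/ft.

10100 lb/ft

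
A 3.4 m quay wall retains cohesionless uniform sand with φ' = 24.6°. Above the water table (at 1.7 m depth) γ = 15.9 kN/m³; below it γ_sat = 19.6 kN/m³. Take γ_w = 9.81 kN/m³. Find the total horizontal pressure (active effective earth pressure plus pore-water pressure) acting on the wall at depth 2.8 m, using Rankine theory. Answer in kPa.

K_a = (1 − sin φ)/(1 + sin φ) = 0.4121.
γ' = 19.6 − 9.81 = 9.790 kN/m³.
Effective vertical stress at 2.8 m: σ'_v = 15.9×1.7 + 9.790×1.10 = 37.80 kPa.
σ'_h = K_a σ'_v = 0.4121 × 37.80 = 15.58 kPa; u = γ_w × 1.10 = 10.79 kPa.
Total σ_h = 15.58 + 10.79 = 26.37 kPa.

26.4 kPa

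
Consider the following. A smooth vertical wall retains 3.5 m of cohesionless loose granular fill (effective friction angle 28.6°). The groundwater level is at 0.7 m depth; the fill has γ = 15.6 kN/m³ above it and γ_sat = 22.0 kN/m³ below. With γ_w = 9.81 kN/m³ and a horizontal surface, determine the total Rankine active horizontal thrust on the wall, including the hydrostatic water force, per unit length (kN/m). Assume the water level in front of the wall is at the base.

67.4 kN/m

K_a = tan²(45° − φ/2) = 0.3525.
γ' = 22.0 − 9.81 = 12.19 kN/m³. Depth below WT = 2.8 m.
σ'_h at WT = K_a γ d_w = 3.850 kPa; at base = 3.850 + K_a γ' × 2.8 = 15.88 kPa.
P₁ (0–0.7 m) = ½×3.850×0.7 = 1.347. P₂ (0.7–3.5 m) = ½(3.850+15.88)×2.8 = 27.63.
P_w = ½ γ_w h₂² = 0.5×9.81×2.8² = 38.46. Total = 1.347+27.63+38.46 = 67.43 kN/m.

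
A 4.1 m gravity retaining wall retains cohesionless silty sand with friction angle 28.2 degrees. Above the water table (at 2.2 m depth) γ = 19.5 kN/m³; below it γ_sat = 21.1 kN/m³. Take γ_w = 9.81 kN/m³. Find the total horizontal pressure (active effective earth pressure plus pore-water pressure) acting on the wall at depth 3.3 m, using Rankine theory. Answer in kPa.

K_a = (1 − sin φ)/(1 + sin φ) = 0.3582.
γ' = 21.1 − 9.81 = 11.29 kN/m³.
Effective vertical stress at 3.3 m: σ'_v = 19.5×2.2 + 11.29×1.10 = 55.32 kPa.
σ'_h = K_a σ'_v = 0.3582 × 55.32 = 19.81 kPa; u = γ_w × 1.10 = 10.79 kPa.
Total σ_h = 19.81 + 10.79 = 30.61 kPa.

30.6 kPa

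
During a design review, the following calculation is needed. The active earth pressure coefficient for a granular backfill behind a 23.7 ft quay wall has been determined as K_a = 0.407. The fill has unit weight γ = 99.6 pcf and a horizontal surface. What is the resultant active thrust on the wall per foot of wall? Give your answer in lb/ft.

11400 lb/ft

P = ½ K_a γ H² = 0.5 × 0.407 × 99.6 × 23.7² = 11380 lb/ft.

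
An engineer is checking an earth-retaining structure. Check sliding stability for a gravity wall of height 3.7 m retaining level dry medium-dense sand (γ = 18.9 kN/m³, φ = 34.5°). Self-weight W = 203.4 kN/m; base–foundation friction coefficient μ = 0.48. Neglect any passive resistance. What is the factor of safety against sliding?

K_a = tan²(45° − 34.5°/2) = 0.2768.
P_a = ½K_aγH² = 0.5×0.2768×18.9×3.7² = 35.81 kN/m, acting at H/3 = 1.233 m above the base.
FS_sliding = μW / P_a = 0.48×203.4 / 35.81 = 2.726.

2.73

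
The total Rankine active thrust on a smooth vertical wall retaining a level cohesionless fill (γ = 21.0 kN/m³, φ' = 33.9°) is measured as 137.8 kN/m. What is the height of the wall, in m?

6.80 m

K_a = 0.2839. P_a = ½ K_a γ H² ⇒ H = √(2P_a/(K_a γ)).
H = √(2×137.8/(0.2839×21.0)) = 6.799 m.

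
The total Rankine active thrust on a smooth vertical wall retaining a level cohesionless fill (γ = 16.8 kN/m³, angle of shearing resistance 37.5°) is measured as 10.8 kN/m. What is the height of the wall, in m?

K_a = 0.2432. P_a = ½ K_a γ H² ⇒ H = √(2P_a/(K_a γ)).
H = √(2×10.8/(0.2432×16.8)) = 2.299 m.

2.30 m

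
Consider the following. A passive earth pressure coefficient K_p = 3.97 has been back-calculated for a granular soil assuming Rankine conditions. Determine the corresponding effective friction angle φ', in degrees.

36.7°

K_p = (1+sin φ)/(1−sin φ) ⇒ sin φ = (K_p − 1)/(K_p + 1) = 0.5976.
φ = arcsin(0.5976) = 36.70°.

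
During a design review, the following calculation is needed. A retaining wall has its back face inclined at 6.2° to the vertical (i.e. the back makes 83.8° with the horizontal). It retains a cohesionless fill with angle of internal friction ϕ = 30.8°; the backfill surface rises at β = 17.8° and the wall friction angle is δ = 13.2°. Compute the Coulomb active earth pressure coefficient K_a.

K_a = sin²(α+φ) / [sin²α · sin(α−δ) · (1 + √{sin(φ+δ)sin(φ−β) / (sin(α−δ)sin(α+β))})²].
With α = 83.8°, φ = 30.8°, δ = 13.2°, β = 17.8°: K_a = 0.4453.

0.445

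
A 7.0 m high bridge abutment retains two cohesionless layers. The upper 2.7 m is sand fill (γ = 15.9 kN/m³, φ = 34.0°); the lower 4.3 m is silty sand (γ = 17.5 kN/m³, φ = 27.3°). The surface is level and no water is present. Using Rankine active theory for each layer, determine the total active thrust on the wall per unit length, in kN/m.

K_a1 = tan²(45°−34.0°/2) = 0.2827; K_a2 = tan²(45°−27.3°/2) = 0.3711.
Layer 1: σ at base = K_a1 γ₁ h₁ = 12.14 kPa; P₁ = ½×12.14×2.7 = 16.38.
Layer 2: σ_v at top = γ₁h₁ = 42.93; σ_h top = K_a2×42.93 = 15.93; σ_h base = K_a2×(42.93+17.5×4.3) = 43.86.
P₂ = ½(15.93+43.86)×4.3 = 128.6. Total P_a = 16.38+128.6 = 144.9 kN/m.

145 kN/m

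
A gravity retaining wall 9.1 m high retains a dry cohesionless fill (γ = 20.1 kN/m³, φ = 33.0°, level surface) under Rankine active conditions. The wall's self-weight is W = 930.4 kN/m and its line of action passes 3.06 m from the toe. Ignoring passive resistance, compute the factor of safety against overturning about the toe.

K_a = tan²(45° − 33.0°/2) = 0.2948.
P_a = ½K_aγH² = 0.5×0.2948×20.1×9.1² = 245.3 kN/m, acting at H/3 = 3.033 m above the base.
Overturning moment M_o = P_a × H/3 = 245.3 × 3.033 = 744.2.
Resisting moment M_r = W × 3.06 = 930.4 × 3.06 = 2847.
FS_overturning = M_r/M_o = 2847/744.2 = 3.826.

3.83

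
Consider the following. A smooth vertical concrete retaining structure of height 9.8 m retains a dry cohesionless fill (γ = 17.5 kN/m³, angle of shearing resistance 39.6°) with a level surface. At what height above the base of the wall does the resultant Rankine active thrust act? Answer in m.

K_a = 0.2214.
The pressure distribution is triangular, so the resultant acts at H/3 above the base = 9.8/3 = 3.267 m.

3.27 m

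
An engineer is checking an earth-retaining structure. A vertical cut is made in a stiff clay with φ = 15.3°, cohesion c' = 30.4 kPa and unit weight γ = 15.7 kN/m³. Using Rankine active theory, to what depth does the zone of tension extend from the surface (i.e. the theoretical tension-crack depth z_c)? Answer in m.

K_a = tan²(45° − 15.3°/2) = 0.5824; √K_a = 0.7632.
The active pressure is zero where K_a γ z = 2c√K_a, so z_c = 2c/(γ√K_a) = 2×30.4/(15.7×0.7632) = 5.074 m.

5.07 m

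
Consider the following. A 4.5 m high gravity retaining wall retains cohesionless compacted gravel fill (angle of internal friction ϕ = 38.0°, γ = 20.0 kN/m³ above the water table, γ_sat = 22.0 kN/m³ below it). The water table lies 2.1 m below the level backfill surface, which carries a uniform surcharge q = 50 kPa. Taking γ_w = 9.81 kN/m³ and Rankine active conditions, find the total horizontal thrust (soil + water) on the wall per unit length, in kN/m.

K_a = tan²(45° − φ/2) = 0.2379.
γ' = 22.0 − 9.81 = 12.19 kN/m³. h₂ = H − d_w = 2.4 m.
σ'_h: at surface K_a·q = 11.89; at WT K_a(q+γd_w) = 21.89; at base K_a(q+γd_w+γ'h₂) = 28.84 kPa.
P₁ = ½(11.89+21.89)×2.1 = 35.47; P₂ = ½(21.89+28.84)×2.4 = 60.88; P_w = ½γ_w h₂² = 28.25.
Total = 35.47+60.88+28.25 = 124.6 kN/m.

125 kN/m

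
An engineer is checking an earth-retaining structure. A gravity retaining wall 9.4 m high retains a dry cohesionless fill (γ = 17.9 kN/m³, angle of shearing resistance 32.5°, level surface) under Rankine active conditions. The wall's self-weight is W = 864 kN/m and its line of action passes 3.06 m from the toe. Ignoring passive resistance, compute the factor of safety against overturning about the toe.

3.54

K_a = tan²(45° − 32.5°/2) = 0.3010.
P_a = ½K_aγH² = 0.5×0.3010×17.9×9.4² = 238.0 kN/m, acting at H/3 = 3.133 m above the base.
Overturning moment M_o = P_a × H/3 = 238.0 × 3.133 = 745.8.
Resisting moment M_r = W × 3.06 = 864 × 3.06 = 2644.
FS_overturning = M_r/M_o = 2644/745.8 = 3.545.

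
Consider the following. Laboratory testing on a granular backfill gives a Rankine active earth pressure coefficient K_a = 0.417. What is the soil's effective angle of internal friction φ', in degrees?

24.3°

K_a = tan²(45° − φ/2) ⇒ 45° − φ/2 = arctan(√0.417) = 32.85°.
φ = 2(45° − 32.85°) = 24.29°.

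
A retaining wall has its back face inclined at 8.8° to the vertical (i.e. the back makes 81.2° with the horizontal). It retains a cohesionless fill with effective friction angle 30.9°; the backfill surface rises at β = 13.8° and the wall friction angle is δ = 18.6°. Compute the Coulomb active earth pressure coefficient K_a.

K_a = sin²(α+φ) / [sin²α · sin(α−δ) · (1 + √{sin(φ+δ)sin(φ−β) / (sin(α−δ)sin(α+β))})²].
With α = 81.2°, φ = 30.9°, δ = 18.6°, β = 13.8°: K_a = 0.4384.

0.438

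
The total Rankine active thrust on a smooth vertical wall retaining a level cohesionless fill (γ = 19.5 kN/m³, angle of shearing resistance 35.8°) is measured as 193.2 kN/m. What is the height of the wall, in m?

8.70 m

K_a = 0.2619. P_a = ½ K_a γ H² ⇒ H = √(2P_a/(K_a γ)).
H = √(2×193.2/(0.2619×19.5)) = 8.699 m.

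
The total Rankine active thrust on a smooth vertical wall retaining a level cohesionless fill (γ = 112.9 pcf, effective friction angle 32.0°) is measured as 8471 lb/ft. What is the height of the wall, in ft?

K_a = 0.3073. P_a = ½ K_a γ H² ⇒ H = √(2P_a/(K_a γ)).
H = √(2×8471/(0.3073×112.9)) = 22.10 ft.

22.1 ft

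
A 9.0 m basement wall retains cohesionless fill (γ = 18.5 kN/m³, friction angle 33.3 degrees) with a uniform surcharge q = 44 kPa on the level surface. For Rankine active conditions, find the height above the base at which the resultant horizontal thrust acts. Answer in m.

3.52 m

K_a = 0.2911.
Triangular part P₁ = ½K_aγH² = 218.1 at H/3 = 3.000 m; rectangular part P₂ = K_a q H = 115.3 at H/2 = 4.500 m.
ȳ = (P₁·3.000 + P₂·4.500)/(P₁+P₂) = 3.519 m.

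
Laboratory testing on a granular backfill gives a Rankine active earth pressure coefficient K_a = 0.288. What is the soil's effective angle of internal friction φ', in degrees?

K_a = tan²(45° − φ/2) ⇒ 45° − φ/2 = arctan(√0.288) = 28.22°.
φ = 2(45° − 28.22°) = 33.56°.

33.6°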